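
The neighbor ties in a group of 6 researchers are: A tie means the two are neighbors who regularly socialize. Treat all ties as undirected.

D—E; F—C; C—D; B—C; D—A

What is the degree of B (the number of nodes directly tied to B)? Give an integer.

1

B is directly tied to C. That is 1 neighbor, so the degree of B is 1.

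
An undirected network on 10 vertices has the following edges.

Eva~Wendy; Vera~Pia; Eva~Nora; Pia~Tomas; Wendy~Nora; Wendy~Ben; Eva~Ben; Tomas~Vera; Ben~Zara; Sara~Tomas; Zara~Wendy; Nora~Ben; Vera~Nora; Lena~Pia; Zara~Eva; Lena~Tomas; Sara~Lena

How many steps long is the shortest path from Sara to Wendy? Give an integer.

4

One shortest route is Sara – Tomas – Vera – Nora – Wendy, which uses 4 edges, and at distance 3 from Sara we only reach {Nora}, which does not include Wendy. So d(Sara,Wendy) = 4.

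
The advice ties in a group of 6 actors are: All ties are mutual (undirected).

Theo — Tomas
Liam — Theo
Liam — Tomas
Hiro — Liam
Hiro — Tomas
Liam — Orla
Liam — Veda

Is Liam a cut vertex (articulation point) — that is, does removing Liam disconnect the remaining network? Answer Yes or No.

Removing Liam leaves {Hiro, Theo, and Tomas} with no path to {Orla}, so the network splits into 3 components. Liam is a cut vertex.

Yes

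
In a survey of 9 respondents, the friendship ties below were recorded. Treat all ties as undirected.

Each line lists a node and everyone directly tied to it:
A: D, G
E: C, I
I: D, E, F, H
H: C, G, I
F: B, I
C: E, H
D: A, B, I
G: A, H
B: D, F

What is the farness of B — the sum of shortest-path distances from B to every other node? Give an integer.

Distances from B: A:2, C:4, D:1, E:3, F:1, G:3, H:3, I:2.
Sum = 2 + 4 + 1 + 3 + 1 + 3 + 3 + 2 = 19.

19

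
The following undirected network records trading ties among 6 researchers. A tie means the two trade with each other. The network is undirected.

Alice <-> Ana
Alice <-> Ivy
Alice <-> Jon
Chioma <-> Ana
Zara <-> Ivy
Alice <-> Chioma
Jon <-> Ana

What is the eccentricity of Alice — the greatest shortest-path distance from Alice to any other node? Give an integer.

Distances from Alice: Ana:1, Chioma:1, Ivy:1, Jon:1, Zara:2.
The largest is 2 (to Zara), so the eccentricity of Alice is 2.

2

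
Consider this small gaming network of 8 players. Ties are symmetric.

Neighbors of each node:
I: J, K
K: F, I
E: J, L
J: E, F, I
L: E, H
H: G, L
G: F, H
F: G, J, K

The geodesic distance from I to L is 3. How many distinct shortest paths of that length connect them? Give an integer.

The shortest distance is 3, and the only length-3 path is I–J–E–L. So there is exactly 1 shortest path.

1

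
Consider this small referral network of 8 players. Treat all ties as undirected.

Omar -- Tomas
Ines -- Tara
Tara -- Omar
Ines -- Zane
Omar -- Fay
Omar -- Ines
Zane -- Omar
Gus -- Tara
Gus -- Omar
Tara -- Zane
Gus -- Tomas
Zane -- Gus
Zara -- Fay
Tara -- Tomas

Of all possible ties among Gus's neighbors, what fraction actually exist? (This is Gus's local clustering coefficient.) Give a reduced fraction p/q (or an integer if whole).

Gus's neighbors: Omar, Tara, Tomas, and Zane (k = 4).
Possible neighbor pairs: C(4,2) = 6. Edges among them: Omar–Tara, Omar–Tomas, Omar–Zane, Tara–Tomas, Tara–Zane → e = 5.
Clustering(Gus) = 5/6.

5/6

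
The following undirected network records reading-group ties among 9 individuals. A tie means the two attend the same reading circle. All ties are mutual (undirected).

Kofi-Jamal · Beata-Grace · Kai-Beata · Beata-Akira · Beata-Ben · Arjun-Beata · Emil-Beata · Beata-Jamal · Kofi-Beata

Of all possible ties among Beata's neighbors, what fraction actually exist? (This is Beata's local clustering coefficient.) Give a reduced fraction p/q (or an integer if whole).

Beata's neighbors: Akira, Arjun, Ben, Emil, Grace, Jamal, Kai, and Kofi (k = 8).
Possible neighbor pairs: C(8,2) = 28. Edges among them: Jamal–Kofi → e = 1.
Clustering(Beata) = 1/28.

1/28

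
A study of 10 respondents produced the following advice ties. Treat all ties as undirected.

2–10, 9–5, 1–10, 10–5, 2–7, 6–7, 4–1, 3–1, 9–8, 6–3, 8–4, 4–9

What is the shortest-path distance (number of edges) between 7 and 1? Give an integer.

3

One shortest route is 7 – 2 – 10 – 1, which uses 3 edges, and at distance 2 from 7 we only reach {3, 10}, which does not include 1. So d(7,1) = 3.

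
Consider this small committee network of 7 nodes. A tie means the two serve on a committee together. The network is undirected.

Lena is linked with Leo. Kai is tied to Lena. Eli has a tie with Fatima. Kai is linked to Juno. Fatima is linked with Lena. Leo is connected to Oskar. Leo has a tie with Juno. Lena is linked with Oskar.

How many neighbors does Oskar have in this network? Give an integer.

Oskar is directly tied to Lena and Leo. That is 2 neighbors, so the degree of Oskar is 2.

2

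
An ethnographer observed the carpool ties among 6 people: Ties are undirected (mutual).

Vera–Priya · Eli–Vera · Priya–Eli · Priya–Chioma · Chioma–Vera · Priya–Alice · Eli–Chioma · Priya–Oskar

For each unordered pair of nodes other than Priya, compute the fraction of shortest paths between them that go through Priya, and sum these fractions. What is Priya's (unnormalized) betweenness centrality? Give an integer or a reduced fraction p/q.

Pairs whose geodesics pass through Priya — Vera–Alice: 1; Vera–Oskar: 1; Chioma–Alice: 1; Chioma–Oskar: 1; Eli–Alice: 1; Eli–Oskar: 1; Alice–Oskar: 1.
All other pairs contribute 0.
Summing the contributions gives betweenness(Priya) = 7.

7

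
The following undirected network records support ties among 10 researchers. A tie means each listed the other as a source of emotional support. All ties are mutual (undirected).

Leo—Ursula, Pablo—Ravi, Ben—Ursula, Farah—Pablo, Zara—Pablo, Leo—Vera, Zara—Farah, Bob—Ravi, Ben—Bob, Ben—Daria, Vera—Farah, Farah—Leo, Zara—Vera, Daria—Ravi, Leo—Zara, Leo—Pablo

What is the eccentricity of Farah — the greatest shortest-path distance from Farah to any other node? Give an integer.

Distances from Farah: Ben:3, Bob:3, Daria:3, Leo:1, Pablo:1, Ravi:2, Ursula:2, Vera:1, Zara:1.
The largest is 3 (to Ben, Bob, and Daria), so the eccentricity of Farah is 3.

3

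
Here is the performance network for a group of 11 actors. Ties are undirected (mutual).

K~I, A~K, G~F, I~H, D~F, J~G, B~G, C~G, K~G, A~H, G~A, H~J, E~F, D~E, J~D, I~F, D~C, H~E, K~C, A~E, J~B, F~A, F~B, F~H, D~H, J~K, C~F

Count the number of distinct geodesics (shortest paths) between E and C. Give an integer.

The shortest distance is 2. The length-2 paths are: E–F–C; E–D–C.
That gives 2 distinct shortest paths.

2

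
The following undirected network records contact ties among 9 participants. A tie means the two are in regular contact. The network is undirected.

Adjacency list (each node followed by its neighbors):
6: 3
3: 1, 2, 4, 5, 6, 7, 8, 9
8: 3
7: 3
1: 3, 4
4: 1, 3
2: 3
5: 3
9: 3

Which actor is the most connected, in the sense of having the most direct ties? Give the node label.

3

Degrees — 1:2, 2:1, 3:8, 4:2, 5:1, 6:1, 7:1, 8:1, 9:1.
The maximum is 8, attained only by 3.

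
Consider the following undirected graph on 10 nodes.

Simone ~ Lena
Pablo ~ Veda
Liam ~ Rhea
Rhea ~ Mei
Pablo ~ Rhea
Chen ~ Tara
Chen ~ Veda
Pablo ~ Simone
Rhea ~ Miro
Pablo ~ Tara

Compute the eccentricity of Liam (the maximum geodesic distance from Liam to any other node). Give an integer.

Distances from Liam: Chen:4, Lena:4, Mei:2, Miro:2, Pablo:2, Rhea:1, Simone:3, Tara:3, Veda:3.
The largest is 4 (to Chen and Lena), so the eccentricity of Liam is 4.

4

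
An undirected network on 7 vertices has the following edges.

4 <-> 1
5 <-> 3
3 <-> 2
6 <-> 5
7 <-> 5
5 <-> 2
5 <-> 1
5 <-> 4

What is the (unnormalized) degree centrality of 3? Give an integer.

3 is directly tied to 2 and 5. That is 2 neighbors, so the degree of 3 is 2.

2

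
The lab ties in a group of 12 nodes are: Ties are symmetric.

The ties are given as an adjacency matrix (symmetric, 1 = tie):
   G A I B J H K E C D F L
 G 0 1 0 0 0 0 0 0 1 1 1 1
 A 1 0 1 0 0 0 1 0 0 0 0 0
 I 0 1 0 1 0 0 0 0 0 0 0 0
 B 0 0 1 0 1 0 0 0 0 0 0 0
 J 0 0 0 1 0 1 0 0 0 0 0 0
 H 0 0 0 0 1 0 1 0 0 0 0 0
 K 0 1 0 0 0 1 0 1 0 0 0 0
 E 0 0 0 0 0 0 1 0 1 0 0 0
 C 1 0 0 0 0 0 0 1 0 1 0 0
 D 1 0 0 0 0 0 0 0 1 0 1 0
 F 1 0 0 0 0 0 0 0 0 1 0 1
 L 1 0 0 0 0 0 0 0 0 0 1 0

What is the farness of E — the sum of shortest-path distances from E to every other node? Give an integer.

26

Distances from E: A:2, B:4, C:1, D:2, F:3, G:2, H:2, I:3, J:3, K:1, L:3.
Sum = 2 + 4 + 1 + 2 + 3 + 2 + 2 + 3 + 3 + 1 + 3 = 26.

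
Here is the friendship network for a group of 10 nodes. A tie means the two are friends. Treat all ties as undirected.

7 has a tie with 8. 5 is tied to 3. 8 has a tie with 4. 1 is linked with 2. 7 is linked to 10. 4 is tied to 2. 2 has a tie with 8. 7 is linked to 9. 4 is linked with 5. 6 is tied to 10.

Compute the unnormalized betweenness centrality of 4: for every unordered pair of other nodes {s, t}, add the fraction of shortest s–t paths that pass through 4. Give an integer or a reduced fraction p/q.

14

Pairs whose geodesics pass through 4 — 10–5: 1; 10–3: 1; 1–5: 1; 1–3: 1; 7–5: 1; 7–3: 1; 9–5: 1; 9–3: 1; 8–5: 1; 8–3: 1; 5–6: 1; 5–2: 1; 6–3: 1; 3–2: 1.
All other pairs contribute 0.
Summing the contributions gives betweenness(4) = 14.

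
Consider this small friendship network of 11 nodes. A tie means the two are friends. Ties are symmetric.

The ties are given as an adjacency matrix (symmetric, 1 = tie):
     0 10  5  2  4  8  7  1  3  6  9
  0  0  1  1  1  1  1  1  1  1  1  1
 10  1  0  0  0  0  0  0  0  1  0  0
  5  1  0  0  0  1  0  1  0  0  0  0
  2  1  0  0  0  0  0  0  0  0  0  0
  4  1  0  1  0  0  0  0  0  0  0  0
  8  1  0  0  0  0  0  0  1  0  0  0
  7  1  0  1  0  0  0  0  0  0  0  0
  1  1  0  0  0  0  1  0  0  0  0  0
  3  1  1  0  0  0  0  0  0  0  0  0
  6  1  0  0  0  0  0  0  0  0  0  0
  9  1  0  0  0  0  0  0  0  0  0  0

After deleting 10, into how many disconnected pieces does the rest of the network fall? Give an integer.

1

10's neighbors (0 and 3) remain reachable from one another through other ties, so the rest of the network stays in one piece.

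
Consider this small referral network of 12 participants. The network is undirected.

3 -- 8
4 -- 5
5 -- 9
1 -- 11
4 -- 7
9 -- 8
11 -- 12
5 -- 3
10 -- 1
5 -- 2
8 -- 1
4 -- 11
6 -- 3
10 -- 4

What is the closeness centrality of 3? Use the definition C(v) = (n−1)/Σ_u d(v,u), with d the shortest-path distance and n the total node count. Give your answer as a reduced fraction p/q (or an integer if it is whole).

11/24

Distances from 3: 1:2, 2:2, 4:2, 5:1, 6:1, 7:3, 8:1, 9:2, 10:3, 11:3, 12:4. Sum = 24.
n = 12, so closeness = 11/24.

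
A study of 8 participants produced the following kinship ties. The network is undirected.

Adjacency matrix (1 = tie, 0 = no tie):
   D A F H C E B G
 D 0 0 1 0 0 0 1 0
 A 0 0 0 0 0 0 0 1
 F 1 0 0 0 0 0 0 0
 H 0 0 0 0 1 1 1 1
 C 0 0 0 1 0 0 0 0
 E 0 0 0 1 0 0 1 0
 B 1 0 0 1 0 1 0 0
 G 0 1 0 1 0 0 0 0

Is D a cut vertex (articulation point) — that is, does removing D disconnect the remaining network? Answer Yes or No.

Removing D leaves {A, B, C, E, G, and H} with no path to {F}, so the network splits into 2 components. D is a cut vertex.

Yes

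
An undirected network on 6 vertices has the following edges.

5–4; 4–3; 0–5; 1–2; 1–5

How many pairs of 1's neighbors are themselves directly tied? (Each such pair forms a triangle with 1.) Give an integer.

0

1's neighbors are 2 and 5, but none of them are tied to each other, so no triangle contains 1.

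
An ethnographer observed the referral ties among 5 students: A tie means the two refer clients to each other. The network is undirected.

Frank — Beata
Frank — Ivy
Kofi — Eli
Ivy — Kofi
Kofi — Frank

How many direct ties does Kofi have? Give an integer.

Kofi is directly tied to Eli, Frank, and Ivy. That is 3 neighbors, so the degree of Kofi is 3.

3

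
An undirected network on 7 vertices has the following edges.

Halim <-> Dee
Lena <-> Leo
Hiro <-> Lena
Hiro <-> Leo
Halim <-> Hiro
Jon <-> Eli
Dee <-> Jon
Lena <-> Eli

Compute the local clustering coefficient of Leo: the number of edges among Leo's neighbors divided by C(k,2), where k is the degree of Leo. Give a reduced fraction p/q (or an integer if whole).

Leo's neighbors: Hiro and Lena (k = 2).
Possible neighbor pairs: C(2,2) = 1. Edges among them: Hiro–Lena → e = 1.
Clustering(Leo) = 1/1.

1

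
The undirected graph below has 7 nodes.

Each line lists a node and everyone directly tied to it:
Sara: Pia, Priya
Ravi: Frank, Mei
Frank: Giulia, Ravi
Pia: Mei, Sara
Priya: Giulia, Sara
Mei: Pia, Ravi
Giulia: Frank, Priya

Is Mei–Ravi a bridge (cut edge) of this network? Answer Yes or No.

Even without that edge, Mei still reaches Ravi via Mei – Pia – Sara – Priya – Giulia – Frank – Ravi, so the network stays connected. Not a bridge.

No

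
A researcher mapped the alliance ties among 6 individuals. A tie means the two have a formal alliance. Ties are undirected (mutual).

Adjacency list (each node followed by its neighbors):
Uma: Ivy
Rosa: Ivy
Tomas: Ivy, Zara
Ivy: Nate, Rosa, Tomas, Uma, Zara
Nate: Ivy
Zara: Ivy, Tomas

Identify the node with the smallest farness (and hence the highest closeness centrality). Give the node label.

Farness (sum of distances to all others) for each node — Ivy:5, Nate:9, Rosa:9, Tomas:8, Uma:9, Zara:8.
The smallest farness is 5, for Ivy, so Ivy has the highest closeness.

Ivy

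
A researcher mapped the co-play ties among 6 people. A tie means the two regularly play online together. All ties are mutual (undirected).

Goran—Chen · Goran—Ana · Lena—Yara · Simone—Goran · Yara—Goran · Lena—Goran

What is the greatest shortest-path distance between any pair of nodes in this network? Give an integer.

2

Eccentricity of each node (its greatest distance to any other): Ana:2, Chen:2, Goran:1, Lena:2, Simone:2, Yara:2.
The maximum eccentricity is 2, realized for instance by the pair Chen–Simone via Chen – Goran – Simone. So the diameter is 2.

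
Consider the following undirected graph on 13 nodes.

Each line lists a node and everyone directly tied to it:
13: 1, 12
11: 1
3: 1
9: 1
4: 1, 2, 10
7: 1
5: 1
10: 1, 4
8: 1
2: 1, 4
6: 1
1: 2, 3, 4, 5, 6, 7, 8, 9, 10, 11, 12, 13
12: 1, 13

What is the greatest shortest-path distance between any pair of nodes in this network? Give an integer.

Eccentricity of each node (its greatest distance to any other): 1:1, 2:2, 3:2, 4:2, 5:2, 6:2, 7:2, 8:2, 9:2, 10:2, 11:2, 12:2, 13:2.
The maximum eccentricity is 2, realized for instance by the pair 11–3 via 11 – 1 – 3. So the diameter is 2.

2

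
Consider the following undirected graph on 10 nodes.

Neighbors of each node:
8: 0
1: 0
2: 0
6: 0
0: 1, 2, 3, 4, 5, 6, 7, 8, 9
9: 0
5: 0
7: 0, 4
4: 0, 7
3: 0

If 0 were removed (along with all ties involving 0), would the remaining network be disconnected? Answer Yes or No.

Removing 0 leaves {5} with no path to {4 and 7}, so the network splits into 8 components. 0 is a cut vertex.

Yes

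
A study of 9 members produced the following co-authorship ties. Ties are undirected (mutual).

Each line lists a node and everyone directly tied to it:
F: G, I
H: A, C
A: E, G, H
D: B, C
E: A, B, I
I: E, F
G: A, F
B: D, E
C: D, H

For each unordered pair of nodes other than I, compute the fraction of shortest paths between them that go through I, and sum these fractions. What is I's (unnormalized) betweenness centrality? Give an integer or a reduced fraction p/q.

Pairs whose geodesics pass through I — B–F: 1; D–F: 1; F–E: 1.
All other pairs contribute 0.
Summing the contributions gives betweenness(I) = 3.

3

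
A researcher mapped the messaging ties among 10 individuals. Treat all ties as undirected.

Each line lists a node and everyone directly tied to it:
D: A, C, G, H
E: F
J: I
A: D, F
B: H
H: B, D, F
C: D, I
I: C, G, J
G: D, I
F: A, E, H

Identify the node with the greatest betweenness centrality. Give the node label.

Unnormalized betweenness of each node: A:5, B:0, C:6, D:43/2, E:0, F:9, G:6, H:13, I:17/2, J:0.
D has the largest value, 43/2, making it the main broker — the node through which the most shortest paths run.

D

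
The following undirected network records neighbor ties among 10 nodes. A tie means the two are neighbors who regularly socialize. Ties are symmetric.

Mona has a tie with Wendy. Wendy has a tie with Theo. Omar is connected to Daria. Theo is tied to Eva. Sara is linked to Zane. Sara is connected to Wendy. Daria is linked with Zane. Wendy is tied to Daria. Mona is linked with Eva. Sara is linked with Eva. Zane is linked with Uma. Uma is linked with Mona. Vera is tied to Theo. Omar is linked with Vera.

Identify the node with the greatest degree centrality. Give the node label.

Wendy

Degrees — Daria:3, Eva:3, Mona:3, Omar:2, Sara:3, Theo:3, Uma:2, Vera:2, Wendy:4, Zane:3.
The maximum is 4, attained only by Wendy.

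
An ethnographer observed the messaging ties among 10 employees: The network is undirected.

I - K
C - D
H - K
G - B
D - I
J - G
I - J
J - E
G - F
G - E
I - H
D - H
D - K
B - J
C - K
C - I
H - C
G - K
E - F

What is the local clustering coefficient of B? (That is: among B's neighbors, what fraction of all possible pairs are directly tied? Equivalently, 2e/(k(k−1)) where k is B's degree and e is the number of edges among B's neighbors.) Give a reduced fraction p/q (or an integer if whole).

1

B's neighbors: G and J (k = 2).
Possible neighbor pairs: C(2,2) = 1. Edges among them: G–J → e = 1.
Clustering(B) = 1/1.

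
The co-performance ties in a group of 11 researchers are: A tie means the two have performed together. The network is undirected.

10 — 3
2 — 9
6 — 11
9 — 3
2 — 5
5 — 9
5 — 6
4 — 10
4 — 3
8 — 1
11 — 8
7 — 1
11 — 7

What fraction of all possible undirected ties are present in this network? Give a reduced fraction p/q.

13/55

There are 13 edges and 11 nodes, so the maximum possible is C(11,2) = 55.
Density = 13/55.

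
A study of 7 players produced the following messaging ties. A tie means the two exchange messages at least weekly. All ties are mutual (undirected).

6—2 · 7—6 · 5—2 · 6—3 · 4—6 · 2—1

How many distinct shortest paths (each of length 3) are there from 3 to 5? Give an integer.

1

The shortest distance is 3, and the only length-3 path is 3–6–2–5. So there is exactly 1 shortest path.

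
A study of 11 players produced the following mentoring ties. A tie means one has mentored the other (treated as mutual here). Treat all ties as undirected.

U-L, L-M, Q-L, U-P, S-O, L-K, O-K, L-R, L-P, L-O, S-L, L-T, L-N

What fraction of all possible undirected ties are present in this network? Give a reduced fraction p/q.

There are 13 edges and 11 nodes, so the maximum possible is C(11,2) = 55.
Density = 13/55.

13/55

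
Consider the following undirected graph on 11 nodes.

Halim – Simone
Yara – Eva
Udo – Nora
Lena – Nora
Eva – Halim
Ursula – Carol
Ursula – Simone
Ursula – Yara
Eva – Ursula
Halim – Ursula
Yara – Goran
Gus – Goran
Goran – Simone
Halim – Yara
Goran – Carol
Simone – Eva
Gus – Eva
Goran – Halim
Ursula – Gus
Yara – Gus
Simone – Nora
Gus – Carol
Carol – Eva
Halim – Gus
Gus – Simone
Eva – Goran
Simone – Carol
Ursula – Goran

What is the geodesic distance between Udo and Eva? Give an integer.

3

One shortest route is Udo – Nora – Simone – Eva, which uses 3 edges, and at distance 2 from Udo we only reach {Lena, Simone}, which does not include Eva. So d(Udo,Eva) = 3.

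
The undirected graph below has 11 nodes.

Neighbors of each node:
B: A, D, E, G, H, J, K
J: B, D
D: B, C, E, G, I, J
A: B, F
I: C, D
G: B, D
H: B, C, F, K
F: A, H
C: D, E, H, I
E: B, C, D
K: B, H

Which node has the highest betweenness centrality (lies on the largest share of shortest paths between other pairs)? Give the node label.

B

Unnormalized betweenness of each node: A:13/6, B:235/12, C:14/3, D:109/12, E:7/12, F:3/4, G:0, H:49/6, I:0, J:0, K:0.
B has the largest value, 235/12, making it the main broker — the node through which the most shortest paths run.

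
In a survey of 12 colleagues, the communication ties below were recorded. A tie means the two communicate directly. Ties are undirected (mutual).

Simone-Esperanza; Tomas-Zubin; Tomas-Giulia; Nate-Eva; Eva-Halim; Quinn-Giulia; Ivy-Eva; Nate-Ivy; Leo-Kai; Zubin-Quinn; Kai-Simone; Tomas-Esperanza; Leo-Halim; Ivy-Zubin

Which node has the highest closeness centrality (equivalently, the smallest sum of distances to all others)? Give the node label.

Farness (sum of distances to all others) for each node — Esperanza:29, Eva:28, Giulia:34, Halim:31, Ivy:26, Kai:33, Leo:33, Nate:32, Quinn:33, Simone:32, Tomas:26, Zubin:25.
The smallest farness is 25, for Zubin, so Zubin has the highest closeness.

Zubin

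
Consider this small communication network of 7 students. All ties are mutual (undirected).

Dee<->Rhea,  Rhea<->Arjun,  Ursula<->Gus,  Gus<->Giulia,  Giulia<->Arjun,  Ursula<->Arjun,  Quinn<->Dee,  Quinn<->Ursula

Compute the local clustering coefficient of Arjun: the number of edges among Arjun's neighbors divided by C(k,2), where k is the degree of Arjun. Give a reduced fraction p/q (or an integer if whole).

0

Arjun's neighbors: Giulia, Rhea, and Ursula (k = 3).
Possible neighbor pairs: C(3,2) = 3. Edges among them: none → e = 0.
Clustering(Arjun) = 0/3 = 0.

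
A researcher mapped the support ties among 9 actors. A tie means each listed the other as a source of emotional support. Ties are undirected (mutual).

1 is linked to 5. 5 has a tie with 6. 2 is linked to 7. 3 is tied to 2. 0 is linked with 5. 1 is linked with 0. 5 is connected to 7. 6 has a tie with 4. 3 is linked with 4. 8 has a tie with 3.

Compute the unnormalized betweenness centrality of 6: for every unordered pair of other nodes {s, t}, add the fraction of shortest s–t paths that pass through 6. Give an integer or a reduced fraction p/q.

13/2

Pairs whose geodesics pass through 6 — 7–4: 1/2; 0–3: 1/2; 0–8: 1/2; 0–4: 1; 3–1: 1/2; 3–5: 1/2; 1–8: 1/2; 1–4: 1; 8–5: 1/2; 5–4: 1.
All other pairs contribute 0.
Summing the contributions gives betweenness(6) = 13/2.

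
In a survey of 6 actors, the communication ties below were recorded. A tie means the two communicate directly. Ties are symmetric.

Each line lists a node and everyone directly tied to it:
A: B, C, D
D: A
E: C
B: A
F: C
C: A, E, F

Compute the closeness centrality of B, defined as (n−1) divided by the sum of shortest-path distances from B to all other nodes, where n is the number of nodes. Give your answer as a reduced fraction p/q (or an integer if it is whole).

Distances from B: A:1, C:2, D:2, E:3, F:3. Sum = 11.
n = 6, so closeness = 5/11.

5/11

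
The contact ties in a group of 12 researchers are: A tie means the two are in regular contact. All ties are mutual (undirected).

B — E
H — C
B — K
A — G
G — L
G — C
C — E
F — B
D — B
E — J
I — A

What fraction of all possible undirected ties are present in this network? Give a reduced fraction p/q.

There are 11 edges and 12 nodes, so the maximum possible is C(12,2) = 66.
Density = 11/66 = 1/6.

1/6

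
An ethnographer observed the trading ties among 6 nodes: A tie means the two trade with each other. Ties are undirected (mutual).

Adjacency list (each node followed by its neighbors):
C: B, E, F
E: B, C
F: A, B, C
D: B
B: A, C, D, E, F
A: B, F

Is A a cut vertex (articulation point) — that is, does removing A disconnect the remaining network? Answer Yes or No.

No

Even without A, every remaining node can still reach every other (the residual graph is connected), so A is not a cut vertex.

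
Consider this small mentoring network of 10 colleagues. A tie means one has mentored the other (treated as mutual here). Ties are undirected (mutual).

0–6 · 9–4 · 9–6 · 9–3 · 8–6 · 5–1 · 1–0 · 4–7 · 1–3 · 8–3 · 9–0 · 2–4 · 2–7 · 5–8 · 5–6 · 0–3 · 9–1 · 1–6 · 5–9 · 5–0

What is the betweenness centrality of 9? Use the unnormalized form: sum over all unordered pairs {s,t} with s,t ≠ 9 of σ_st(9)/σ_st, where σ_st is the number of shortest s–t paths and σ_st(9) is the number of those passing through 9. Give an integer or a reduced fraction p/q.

37/2

Pairs whose geodesics pass through 9 — 4–3: 1; 4–0: 1; 4–5: 1; 4–6: 1; 4–8: 3/3; 4–1: 1; 7–3: 1; 7–0: 1; 7–5: 1; 7–6: 1; 7–8: 3/3; 7–1: 1; 2–3: 1; 2–0: 1 … (+6 more pairs).
All other pairs contribute 0.
Summing the contributions gives betweenness(9) = 37/2.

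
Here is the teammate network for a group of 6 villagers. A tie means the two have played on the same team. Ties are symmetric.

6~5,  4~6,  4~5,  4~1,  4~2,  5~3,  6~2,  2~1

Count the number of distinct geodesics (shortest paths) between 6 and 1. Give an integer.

The shortest distance is 2. The length-2 paths are: 6–4–1; 6–2–1.
That gives 2 distinct shortest paths.

2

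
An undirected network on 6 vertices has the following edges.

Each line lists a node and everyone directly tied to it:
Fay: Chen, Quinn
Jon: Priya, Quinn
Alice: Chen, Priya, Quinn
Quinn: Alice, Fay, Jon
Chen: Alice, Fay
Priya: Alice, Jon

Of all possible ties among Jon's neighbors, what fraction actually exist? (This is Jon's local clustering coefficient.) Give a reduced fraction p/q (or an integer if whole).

0

Jon's neighbors: Priya and Quinn (k = 2).
Possible neighbor pairs: C(2,2) = 1. Edges among them: none → e = 0.
Clustering(Jon) = 0/1.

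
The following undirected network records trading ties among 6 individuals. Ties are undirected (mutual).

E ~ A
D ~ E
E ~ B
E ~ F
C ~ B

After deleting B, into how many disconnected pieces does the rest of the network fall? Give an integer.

2

Without B, the remaining ties split the others into: {A, D, E, F}; {C}.
That's 2 separate components.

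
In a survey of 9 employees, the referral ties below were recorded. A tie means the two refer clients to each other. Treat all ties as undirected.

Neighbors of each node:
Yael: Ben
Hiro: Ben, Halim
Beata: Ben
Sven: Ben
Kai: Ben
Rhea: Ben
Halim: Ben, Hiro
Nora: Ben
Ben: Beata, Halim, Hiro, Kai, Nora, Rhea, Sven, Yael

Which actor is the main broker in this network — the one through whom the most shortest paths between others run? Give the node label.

Ben

Unnormalized betweenness of each node: Beata:0, Ben:27, Halim:0, Hiro:0, Kai:0, Nora:0, Rhea:0, Sven:0, Yael:0.
Ben has the largest value, 27, making it the main broker — the node through which the most shortest paths run.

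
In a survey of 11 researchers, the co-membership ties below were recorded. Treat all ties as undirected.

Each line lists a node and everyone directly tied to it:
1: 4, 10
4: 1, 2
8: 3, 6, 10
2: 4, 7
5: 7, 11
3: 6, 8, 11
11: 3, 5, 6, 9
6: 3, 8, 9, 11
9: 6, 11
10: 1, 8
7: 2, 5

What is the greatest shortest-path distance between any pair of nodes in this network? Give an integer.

Eccentricity of each node (its greatest distance to any other): 1:4, 2:4, 3:4, 4:5, 5:4, 6:4, 7:4, 8:4, 9:5, 10:4, 11:4.
The maximum eccentricity is 5, realized for instance by the pair 9–4 via 9 – 11 – 5 – 7 – 2 – 4. So the diameter is 5.

5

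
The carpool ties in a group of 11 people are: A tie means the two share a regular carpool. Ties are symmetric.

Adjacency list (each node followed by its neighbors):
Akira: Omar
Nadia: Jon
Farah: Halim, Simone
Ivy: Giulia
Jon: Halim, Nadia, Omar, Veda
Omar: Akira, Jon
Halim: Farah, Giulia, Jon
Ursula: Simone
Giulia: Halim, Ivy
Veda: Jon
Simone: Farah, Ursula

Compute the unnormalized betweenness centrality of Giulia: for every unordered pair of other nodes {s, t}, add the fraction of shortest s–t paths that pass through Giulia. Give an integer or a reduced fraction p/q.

9

Pairs whose geodesics pass through Giulia — Veda–Ivy: 1; Simone–Ivy: 1; Omar–Ivy: 1; Jon–Ivy: 1; Akira–Ivy: 1; Ivy–Farah: 1; Ivy–Halim: 1; Ivy–Ursula: 1; Ivy–Nadia: 1.
All other pairs contribute 0.
Summing the contributions gives betweenness(Giulia) = 9.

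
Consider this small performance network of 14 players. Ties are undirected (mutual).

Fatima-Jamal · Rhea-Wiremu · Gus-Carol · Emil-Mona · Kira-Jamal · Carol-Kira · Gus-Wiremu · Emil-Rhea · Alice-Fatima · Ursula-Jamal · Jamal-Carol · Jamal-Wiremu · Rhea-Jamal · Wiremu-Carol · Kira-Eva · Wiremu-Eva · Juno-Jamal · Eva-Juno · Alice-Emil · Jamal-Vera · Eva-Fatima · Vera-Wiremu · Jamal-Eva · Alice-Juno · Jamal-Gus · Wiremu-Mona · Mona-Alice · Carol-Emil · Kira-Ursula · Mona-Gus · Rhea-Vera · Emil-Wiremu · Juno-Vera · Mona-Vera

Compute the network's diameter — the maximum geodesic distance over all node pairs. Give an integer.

Eccentricity of each node (its greatest distance to any other): Alice:3, Carol:2, Emil:3, Eva:2, Fatima:2, Gus:2, Jamal:2, Juno:2, Kira:3, Mona:3, Rhea:2, Ursula:3, Vera:2, Wiremu:2.
The maximum eccentricity is 3, realized for instance by the pair Mona–Kira via Mona – Gus – Carol – Kira. So the diameter is 3.

3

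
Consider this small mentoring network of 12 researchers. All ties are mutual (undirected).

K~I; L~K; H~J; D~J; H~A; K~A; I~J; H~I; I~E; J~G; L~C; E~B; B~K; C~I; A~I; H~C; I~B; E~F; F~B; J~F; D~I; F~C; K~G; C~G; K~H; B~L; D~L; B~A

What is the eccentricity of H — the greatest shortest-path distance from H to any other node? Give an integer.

Distances from H: A:1, B:2, C:1, D:2, E:2, F:2, G:2, I:1, J:1, K:1, L:2.
The largest is 2 (to B, E, D, F, G, and L), so the eccentricity of H is 2.

2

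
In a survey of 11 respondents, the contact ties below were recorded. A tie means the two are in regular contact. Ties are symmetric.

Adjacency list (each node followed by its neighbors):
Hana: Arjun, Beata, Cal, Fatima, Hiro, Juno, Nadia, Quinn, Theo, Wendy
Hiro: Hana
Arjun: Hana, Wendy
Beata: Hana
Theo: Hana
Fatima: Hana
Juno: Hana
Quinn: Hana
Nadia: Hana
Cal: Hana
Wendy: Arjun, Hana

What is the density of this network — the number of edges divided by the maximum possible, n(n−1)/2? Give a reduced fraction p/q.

1/5

There are 11 edges and 11 nodes, so the maximum possible is C(11,2) = 55.
Density = 11/55 = 1/5.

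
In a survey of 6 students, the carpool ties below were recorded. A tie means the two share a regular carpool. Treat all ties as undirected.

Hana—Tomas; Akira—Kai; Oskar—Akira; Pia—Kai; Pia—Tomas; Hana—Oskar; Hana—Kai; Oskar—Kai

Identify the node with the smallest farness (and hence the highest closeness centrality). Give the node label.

Farness (sum of distances to all others) for each node — Akira:9, Hana:7, Kai:6, Oskar:7, Pia:8, Tomas:9.
The smallest farness is 6, for Kai, so Kai has the highest closeness.

Kai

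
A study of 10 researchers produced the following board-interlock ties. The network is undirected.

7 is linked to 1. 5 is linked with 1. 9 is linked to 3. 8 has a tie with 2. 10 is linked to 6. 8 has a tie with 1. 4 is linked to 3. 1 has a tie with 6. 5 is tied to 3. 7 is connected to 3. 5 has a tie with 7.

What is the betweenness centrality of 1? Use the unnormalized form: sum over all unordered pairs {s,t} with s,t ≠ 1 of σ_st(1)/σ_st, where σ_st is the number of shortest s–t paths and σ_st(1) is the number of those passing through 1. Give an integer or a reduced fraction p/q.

Pairs whose geodesics pass through 1 — 8–3: 2/2; 8–4: 2/2; 8–7: 1; 8–6: 1; 8–10: 1; 8–9: 2/2; 8–5: 1; 3–6: 2/2; 3–10: 2/2; 3–2: 2/2; 4–6: 2/2; 4–10: 2/2; 4–2: 2/2; 7–6: 1 … (+10 more pairs).
All other pairs contribute 0.
Summing the contributions gives betweenness(1) = 24.

24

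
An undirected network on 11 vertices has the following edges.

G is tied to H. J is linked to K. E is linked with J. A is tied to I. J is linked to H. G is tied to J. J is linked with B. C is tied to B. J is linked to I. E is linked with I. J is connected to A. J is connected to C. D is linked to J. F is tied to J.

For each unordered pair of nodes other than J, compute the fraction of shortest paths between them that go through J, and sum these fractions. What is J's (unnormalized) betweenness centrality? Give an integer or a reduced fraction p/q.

Pairs whose geodesics pass through J — D–G: 1; D–K: 1; D–H: 1; D–F: 1; D–C: 1; D–I: 1; D–A: 1; D–E: 1; D–B: 1; G–K: 1; G–F: 1; G–C: 1; G–I: 1; G–A: 1 … (+27 more pairs).
All other pairs contribute 0.
Summing the contributions gives betweenness(J) = 81/2.

81/2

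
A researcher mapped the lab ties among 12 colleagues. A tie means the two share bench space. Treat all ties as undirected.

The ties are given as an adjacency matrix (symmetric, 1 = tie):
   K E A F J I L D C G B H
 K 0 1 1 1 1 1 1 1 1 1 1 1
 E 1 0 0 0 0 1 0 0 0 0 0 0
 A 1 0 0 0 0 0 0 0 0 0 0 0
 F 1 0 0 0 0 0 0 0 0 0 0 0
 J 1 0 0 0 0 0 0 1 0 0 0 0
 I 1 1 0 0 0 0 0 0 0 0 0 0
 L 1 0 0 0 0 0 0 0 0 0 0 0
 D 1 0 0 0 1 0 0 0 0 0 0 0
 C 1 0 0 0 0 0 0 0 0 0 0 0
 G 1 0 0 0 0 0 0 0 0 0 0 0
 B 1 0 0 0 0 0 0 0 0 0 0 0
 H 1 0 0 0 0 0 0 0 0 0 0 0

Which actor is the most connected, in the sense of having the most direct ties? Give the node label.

Degrees — A:1, B:1, C:1, D:2, E:2, F:1, G:1, H:1, I:2, J:2, K:11, L:1.
The maximum is 11, attained only by K.

K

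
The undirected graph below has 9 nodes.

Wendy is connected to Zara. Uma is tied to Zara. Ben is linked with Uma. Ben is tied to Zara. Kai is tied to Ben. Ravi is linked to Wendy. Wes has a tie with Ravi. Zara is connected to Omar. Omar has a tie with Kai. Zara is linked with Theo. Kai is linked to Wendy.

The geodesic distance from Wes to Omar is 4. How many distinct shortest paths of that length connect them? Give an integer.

2

The shortest distance is 4. The length-4 paths are: Wes–Ravi–Wendy–Kai–Omar; Wes–Ravi–Wendy–Zara–Omar.
That gives 2 distinct shortest paths.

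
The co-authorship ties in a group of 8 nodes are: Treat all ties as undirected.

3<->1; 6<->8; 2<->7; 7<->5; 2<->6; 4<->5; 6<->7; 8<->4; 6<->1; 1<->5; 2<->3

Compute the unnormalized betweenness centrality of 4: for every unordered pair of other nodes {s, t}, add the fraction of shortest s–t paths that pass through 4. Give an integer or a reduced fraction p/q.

1

Pairs whose geodesics pass through 4 — 8–5: 1.
All other pairs contribute 0.
Summing the contributions gives betweenness(4) = 1.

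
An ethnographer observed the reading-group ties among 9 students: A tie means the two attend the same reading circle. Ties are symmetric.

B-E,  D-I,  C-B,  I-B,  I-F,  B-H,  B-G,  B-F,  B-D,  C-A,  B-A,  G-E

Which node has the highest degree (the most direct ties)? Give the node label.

B

Degrees — A:2, B:8, C:2, D:2, E:2, F:2, G:2, H:1, I:3.
The maximum is 8, attained only by B.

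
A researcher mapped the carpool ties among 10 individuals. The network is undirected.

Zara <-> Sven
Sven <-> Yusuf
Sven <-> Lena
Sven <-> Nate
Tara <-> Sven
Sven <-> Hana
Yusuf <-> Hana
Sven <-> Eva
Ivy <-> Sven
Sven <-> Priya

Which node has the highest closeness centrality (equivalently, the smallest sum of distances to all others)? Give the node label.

Sven

Farness (sum of distances to all others) for each node — Eva:17, Hana:16, Ivy:17, Lena:17, Nate:17, Priya:17, Sven:9, Tara:17, Yusuf:16, Zara:17.
The smallest farness is 9, for Sven, so Sven has the highest closeness.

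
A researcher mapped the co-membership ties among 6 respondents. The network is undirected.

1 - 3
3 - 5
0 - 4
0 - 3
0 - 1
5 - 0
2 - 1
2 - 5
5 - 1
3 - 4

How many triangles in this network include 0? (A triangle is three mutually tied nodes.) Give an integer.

4

0's neighbors: 1, 3, 4, and 5.
Neighbor pairs that are themselves tied: 0–1–3; 0–1–5; 0–3–4; 0–3–5. Each forms one triangle with 0, for 4 in total.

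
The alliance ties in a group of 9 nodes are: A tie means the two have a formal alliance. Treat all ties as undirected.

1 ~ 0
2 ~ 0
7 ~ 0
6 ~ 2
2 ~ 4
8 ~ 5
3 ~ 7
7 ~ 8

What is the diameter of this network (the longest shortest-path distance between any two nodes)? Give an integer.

5

Eccentricity of each node (its greatest distance to any other): 0:3, 1:4, 2:4, 3:4, 4:5, 5:5, 6:5, 7:3, 8:4.
The maximum eccentricity is 5, realized for instance by the pair 5–4 via 5 – 8 – 7 – 0 – 2 – 4. So the diameter is 5.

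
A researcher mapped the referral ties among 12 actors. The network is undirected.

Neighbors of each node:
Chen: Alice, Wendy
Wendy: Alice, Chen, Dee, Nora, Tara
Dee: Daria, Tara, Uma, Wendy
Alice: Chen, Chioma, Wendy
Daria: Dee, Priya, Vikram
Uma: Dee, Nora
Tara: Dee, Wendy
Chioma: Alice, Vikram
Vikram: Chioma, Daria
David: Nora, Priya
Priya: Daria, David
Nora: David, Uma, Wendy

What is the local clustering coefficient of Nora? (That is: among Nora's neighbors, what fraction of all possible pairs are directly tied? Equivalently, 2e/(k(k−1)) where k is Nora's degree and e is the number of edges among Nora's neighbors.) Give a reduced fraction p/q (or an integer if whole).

Nora's neighbors: David, Uma, and Wendy (k = 3).
Possible neighbor pairs: C(3,2) = 3. Edges among them: none → e = 0.
Clustering(Nora) = 0/3 = 0.

0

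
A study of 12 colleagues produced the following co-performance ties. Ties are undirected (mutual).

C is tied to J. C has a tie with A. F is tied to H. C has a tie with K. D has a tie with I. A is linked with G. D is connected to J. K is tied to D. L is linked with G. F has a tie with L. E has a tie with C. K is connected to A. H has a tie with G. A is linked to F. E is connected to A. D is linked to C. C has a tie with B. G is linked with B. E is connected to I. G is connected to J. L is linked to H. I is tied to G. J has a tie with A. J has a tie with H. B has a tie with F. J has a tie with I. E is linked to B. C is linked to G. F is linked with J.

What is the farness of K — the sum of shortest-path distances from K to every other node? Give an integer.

21

Distances from K: A:1, B:2, C:1, D:1, E:2, F:2, G:2, H:3, I:2, J:2, L:3.
Sum = 1 + 2 + 1 + 1 + 2 + 2 + 2 + 3 + 2 + 2 + 3 = 21.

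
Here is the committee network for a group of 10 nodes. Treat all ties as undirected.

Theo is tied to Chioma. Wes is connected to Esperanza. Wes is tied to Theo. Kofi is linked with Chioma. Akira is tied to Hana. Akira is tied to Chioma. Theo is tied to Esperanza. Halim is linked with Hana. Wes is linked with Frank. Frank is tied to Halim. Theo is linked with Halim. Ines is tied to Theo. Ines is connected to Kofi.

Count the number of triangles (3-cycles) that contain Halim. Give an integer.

0

Halim's neighbors are Frank, Hana, and Theo, but none of them are tied to each other, so no triangle contains Halim.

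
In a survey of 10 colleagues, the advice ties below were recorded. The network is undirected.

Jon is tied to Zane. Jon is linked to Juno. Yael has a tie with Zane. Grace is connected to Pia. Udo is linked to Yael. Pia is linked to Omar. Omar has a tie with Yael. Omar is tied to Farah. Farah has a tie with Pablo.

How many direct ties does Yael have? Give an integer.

Yael is directly tied to Omar, Udo, and Zane. That is 3 neighbors, so the degree of Yael is 3.

3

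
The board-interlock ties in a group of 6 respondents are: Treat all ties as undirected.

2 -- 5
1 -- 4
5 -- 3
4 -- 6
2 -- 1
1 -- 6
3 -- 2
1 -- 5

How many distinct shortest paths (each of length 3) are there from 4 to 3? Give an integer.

The shortest distance is 3. The length-3 paths are: 4–1–5–3; 4–1–2–3.
That gives 2 distinct shortest paths.

2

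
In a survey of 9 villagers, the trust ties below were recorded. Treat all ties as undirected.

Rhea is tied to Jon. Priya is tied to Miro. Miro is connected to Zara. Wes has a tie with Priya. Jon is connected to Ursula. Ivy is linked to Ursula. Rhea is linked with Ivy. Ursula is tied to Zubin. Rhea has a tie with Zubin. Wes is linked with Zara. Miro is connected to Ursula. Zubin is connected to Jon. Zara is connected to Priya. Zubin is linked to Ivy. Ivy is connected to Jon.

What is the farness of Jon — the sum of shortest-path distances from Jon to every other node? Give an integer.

Distances from Jon: Ivy:1, Miro:2, Priya:3, Rhea:1, Ursula:1, Wes:4, Zara:3, Zubin:1.
Sum = 1 + 2 + 3 + 1 + 1 + 4 + 3 + 1 = 16.

16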